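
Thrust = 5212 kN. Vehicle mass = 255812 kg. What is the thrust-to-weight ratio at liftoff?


TWR = 5212000 / (255812 * 9.81) = 2.08

2.08


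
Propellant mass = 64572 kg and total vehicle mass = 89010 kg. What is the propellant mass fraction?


PMF = 64572 / 89010 = 0.725

0.725


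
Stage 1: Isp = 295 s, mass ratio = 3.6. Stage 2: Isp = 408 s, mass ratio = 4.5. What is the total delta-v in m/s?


dV1 = 295 * 9.81 * ln(3.6) = 3707.0 m/s
dV2 = 408 * 9.81 * ln(4.5) = 6020.0 m/s
Total dV = 3707.0 + 6020.0 = 9727.0 m/s ~ 9727 m/s

9727 m/s


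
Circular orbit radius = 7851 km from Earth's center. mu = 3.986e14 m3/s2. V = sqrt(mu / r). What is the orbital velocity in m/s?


V = sqrt(3.986e14 / 7851000) = 7125 m/s

7125 m/s


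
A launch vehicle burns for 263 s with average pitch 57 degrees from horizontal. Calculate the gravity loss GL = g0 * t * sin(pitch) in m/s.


GL = 9.81 * 263 * sin(57 deg) = 2164 m/s

2164 m/s


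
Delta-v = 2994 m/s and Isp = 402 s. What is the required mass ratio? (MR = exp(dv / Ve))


Ve = 402 * 9.81 = 3943.62 m/s
MR = exp(2994 / 3943.62) = 2.137

2.137


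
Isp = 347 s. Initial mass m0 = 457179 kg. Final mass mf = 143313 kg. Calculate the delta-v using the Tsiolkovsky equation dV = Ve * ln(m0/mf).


Ve = 347 * 9.81 = 3404.07 m/s
dV = 3404.07 * ln(457179/143313) = 3949 m/s

3949 m/s


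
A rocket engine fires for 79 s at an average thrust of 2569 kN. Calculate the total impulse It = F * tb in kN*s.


It = 2569 * 79 = 202951 kN*s

202951 kN*s


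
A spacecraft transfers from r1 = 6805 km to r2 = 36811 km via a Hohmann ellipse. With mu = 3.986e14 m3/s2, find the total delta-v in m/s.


V1 = sqrt(mu/r1) = 7653.4 m/s
dV1 = V1*(sqrt(2*r2/(r1+r2)) - 1) = 2290.01 m/s
V2 = sqrt(mu/r2) = 3290.64 m/s
dV2 = V2*(1 - sqrt(2*r1/(r1+r2))) = 1452.46 m/s
Total dV = 3742 m/s

3742 m/s


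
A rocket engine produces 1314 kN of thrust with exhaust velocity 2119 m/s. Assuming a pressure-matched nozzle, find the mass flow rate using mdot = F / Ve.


mdot = F / Ve = 1314000 / 2119 = 620.1 kg/s

620.1 kg/s


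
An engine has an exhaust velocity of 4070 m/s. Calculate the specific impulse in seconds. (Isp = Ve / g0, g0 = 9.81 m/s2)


Isp = Ve / g0 = 4070 / 9.81 = 414.9 s

414.9 s


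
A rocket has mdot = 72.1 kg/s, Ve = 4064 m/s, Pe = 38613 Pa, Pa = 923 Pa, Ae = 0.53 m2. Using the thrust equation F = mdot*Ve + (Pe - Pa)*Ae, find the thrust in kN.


F = 72.1 * 4064 + (38613 - 923) * 0.53 = 312990.0 N = 313.0 kN

313.0 kN


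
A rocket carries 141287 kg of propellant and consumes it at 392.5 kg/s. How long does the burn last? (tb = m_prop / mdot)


tb = 141287 / 392.5 = 360.0 s

360.0 s


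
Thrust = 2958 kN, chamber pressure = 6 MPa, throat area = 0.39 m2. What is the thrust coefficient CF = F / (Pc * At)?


CF = 2958000 / (6e6 * 0.39) = 1.26

1.26


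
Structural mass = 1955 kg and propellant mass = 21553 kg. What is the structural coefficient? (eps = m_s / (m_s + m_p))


eps = 1955 / (1955 + 21553) = 0.0832

0.0832


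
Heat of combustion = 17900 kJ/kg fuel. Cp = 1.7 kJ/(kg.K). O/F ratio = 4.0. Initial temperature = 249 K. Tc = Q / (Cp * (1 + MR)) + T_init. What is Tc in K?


Tc = 17900 / (1.7 * (1 + 4.0)) + 249 = 2355 K

2355 K


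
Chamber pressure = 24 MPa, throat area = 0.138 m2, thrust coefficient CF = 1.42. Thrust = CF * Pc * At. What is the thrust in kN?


F = 1.42 * 24e6 * 0.138 = 4.7030e+06 N = 4703.0 kN

4703.0 kN


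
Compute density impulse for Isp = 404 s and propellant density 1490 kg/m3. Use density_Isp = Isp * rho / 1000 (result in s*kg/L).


rho*Isp = 404 * 1490 / 1000 = 602 s*kg/L

602 s*kg/L


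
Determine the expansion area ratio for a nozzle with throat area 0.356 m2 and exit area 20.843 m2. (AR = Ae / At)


AR = 20.843 / 0.356 = 58.5

58.5


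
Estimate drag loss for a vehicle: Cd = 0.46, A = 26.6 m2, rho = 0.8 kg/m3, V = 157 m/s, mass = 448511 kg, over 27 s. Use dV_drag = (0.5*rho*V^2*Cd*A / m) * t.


D = 0.5 * 0.8 * 157^2 * 0.46 * 26.6 = 120642.07 N
a = 120642.07 / 448511 = 0.269 m/s2
dV = 0.269 * 27 = 7.3 m/s

7.3 m/s


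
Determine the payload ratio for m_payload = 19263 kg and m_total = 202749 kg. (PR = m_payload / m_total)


PR = 19263 / 202749 = 0.095

0.095


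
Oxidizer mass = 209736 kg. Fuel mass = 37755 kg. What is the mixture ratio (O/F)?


MR = 209736 / 37755 = 5.56

5.56


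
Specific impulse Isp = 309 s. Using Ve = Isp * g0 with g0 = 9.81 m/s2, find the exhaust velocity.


Ve = Isp * g0 = 309 * 9.81 = 3031.3 m/s

3031.3 m/s


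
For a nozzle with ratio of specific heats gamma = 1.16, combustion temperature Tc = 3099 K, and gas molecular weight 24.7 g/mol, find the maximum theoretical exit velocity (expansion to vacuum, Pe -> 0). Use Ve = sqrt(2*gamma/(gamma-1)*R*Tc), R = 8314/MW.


R = 8314 / 24.7 = 336.6 J/(kg.K)
Ve = sqrt(2 * 1.16 / (1.16 - 1) * 336.6 * 3099) = 3889 m/s

3889 m/s


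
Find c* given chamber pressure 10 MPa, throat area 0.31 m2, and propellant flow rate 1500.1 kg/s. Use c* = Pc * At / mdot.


c* = 10e6 * 0.31 / 1500.1 = 2067 m/s

2067 m/s


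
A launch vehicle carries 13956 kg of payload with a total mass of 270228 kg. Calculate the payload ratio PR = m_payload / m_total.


PR = 13956 / 270228 = 0.0516

0.0516


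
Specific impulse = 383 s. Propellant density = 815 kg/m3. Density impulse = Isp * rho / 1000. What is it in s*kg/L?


rho*Isp = 383 * 815 / 1000 = 312 s*kg/L

312 s*kg/L


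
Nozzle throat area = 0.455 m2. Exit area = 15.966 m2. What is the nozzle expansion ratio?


AR = 15.966 / 0.455 = 35.1

35.1


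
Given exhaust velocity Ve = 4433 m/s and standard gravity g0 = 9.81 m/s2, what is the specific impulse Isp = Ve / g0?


Isp = Ve / g0 = 4433 / 9.81 = 451.9 s

451.9 s


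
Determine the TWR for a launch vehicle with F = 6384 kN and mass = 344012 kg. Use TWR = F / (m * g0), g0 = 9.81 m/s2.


TWR = 6384000 / (344012 * 9.81) = 1.89

1.89


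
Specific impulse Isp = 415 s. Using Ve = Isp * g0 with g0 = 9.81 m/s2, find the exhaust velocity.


Ve = Isp * g0 = 415 * 9.81 = 4071.2 m/s

4071.2 m/s


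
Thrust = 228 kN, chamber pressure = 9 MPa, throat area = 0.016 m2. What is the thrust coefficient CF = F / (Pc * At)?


CF = 228000 / (9e6 * 0.016) = 1.58

1.58


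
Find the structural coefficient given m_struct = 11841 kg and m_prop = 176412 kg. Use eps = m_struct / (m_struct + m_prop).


eps = 11841 / (11841 + 176412) = 0.0629

0.0629


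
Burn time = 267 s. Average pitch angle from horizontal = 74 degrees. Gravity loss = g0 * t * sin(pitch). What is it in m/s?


GL = 9.81 * 267 * sin(74 deg) = 2518 m/s

2518 m/s


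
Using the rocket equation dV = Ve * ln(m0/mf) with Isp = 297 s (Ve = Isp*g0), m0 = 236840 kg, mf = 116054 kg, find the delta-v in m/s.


Ve = 297 * 9.81 = 2913.57 m/s
dV = 2913.57 * ln(236840/116054) = 2078 m/s

2078 m/s


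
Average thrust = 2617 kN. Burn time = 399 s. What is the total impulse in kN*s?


It = 2617 * 399 = 1044183 kN*s

1044183 kN*s


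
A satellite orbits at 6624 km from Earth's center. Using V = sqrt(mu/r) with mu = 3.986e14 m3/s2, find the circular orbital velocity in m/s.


V = sqrt(3.986e14 / 6624000) = 7757 m/s

7757 m/s


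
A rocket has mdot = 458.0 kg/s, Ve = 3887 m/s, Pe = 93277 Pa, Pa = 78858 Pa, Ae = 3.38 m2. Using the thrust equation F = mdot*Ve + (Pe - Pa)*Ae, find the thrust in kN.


F = 458.0 * 3887 + (93277 - 78858) * 3.38 = 1.8290e+06 N = 1829.0 kN

1829.0 kN


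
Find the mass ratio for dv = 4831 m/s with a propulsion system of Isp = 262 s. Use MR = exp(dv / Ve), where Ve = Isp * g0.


Ve = 262 * 9.81 = 2570.22 m/s
MR = exp(4831 / 2570.22) = 6.551

6.551


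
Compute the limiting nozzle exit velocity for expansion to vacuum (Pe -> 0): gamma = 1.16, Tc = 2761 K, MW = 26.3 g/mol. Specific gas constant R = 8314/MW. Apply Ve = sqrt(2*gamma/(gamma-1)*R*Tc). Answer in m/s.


R = 8314 / 26.3 = 316.12 J/(kg.K)
Ve = sqrt(2 * 1.16 / (1.16 - 1) * 316.12 * 2761) = 3557 m/s

3557 m/s


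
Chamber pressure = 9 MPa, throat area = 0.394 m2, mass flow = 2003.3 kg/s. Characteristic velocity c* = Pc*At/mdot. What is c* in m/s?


c* = 9e6 * 0.394 / 2003.3 = 1770 m/s

1770 m/s


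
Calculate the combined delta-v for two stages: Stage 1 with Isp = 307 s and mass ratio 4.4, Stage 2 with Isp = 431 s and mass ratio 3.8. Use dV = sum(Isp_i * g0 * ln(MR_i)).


dV1 = 307 * 9.81 * ln(4.4) = 4462.1 m/s
dV2 = 431 * 9.81 * ln(3.8) = 5644.5 m/s
Total dV = 4462.1 + 5644.5 = 10106.6 m/s ~ 10107 m/s

10107 m/s


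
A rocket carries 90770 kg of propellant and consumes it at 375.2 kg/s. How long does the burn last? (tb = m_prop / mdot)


tb = 90770 / 375.2 = 241.9 s

241.9 s


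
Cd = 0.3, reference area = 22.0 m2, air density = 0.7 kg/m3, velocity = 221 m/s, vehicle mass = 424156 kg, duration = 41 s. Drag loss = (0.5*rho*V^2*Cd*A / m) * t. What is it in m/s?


D = 0.5 * 0.7 * 221^2 * 0.3 * 22.0 = 112822.71 N
a = 112822.71 / 424156 = 0.266 m/s2
dV = 0.266 * 41 = 10.9 m/s

10.9 m/s


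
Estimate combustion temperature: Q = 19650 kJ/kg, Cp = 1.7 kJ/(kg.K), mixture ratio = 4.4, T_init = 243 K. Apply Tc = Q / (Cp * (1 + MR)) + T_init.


Tc = 19650 / (1.7 * (1 + 4.4)) + 243 = 2384 K

2384 K


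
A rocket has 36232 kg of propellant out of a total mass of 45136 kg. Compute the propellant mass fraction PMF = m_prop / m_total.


PMF = 36232 / 45136 = 0.803

0.803


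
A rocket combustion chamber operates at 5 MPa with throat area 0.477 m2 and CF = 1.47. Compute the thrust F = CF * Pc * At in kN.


F = 1.47 * 5e6 * 0.477 = 3.5060e+06 N = 3505.9 kN

3505.9 kN


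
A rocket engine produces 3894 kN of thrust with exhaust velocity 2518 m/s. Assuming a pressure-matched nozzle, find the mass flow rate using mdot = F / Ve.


mdot = F / Ve = 3894000 / 2518 = 1546.5 kg/s

1546.5 kg/s


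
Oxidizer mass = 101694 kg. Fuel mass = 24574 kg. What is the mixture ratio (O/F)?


MR = 101694 / 24574 = 4.14

4.14


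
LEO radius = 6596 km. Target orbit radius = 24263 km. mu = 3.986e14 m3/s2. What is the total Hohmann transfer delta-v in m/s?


V1 = sqrt(mu/r1) = 7773.71 m/s
dV1 = V1*(sqrt(2*r2/(r1+r2)) - 1) = 1974.5 m/s
V2 = sqrt(mu/r2) = 4053.18 m/s
dV2 = V2*(1 - sqrt(2*r1/(r1+r2))) = 1403.09 m/s
Total dV = 3378 m/s

3378 m/s


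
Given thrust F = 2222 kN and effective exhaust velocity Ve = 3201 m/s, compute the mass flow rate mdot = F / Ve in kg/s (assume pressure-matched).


mdot = F / Ve = 2222000 / 3201 = 694.2 kg/s

694.2 kg/s


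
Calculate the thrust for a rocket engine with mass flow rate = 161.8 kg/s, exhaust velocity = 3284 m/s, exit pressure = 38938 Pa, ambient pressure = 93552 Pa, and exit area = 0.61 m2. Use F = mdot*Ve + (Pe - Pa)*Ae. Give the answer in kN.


F = 161.8 * 3284 + (38938 - 93552) * 0.61 = 498037.0 N = 498.0 kN

498.0 kN


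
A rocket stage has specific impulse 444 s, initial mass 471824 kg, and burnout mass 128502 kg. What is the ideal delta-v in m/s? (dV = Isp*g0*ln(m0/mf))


Ve = 444 * 9.81 = 4355.64 m/s
dV = 4355.64 * ln(471824/128502) = 5665 m/s

5665 m/s


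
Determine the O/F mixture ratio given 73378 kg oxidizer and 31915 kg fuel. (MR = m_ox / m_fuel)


MR = 73378 / 31915 = 2.3

2.3


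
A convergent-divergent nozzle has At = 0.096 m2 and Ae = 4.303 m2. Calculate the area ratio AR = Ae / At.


AR = 4.303 / 0.096 = 44.8

44.8


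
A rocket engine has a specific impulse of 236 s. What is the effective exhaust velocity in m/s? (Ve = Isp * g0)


Ve = Isp * g0 = 236 * 9.81 = 2315.2 m/s

2315.2 m/s


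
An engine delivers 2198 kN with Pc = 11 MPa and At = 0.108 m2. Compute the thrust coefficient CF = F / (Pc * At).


CF = 2198000 / (11e6 * 0.108) = 1.85

1.85


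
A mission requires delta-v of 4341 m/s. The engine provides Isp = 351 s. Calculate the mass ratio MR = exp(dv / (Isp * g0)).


Ve = 351 * 9.81 = 3443.31 m/s
MR = exp(4341 / 3443.31) = 3.528

3.528


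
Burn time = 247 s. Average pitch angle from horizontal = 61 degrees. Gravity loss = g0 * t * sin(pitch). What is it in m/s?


GL = 9.81 * 247 * sin(61 deg) = 2119 m/s

2119 m/s


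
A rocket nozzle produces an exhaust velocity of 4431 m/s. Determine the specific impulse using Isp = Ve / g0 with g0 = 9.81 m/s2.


Isp = Ve / g0 = 4431 / 9.81 = 451.7 s

451.7 s


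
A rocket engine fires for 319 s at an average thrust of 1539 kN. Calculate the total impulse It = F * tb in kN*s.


It = 1539 * 319 = 490941 kN*s

490941 kN*s


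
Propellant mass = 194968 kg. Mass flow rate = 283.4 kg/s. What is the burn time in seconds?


tb = 194968 / 283.4 = 688.0 s

688.0 s


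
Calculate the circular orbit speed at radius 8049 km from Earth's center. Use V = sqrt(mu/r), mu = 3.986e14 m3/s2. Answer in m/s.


V = sqrt(3.986e14 / 8049000) = 7037 m/s

7037 m/s


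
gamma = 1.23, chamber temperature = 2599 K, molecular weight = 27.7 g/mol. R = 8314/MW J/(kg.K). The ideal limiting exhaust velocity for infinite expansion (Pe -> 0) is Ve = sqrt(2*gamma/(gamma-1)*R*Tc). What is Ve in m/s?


R = 8314 / 27.7 = 300.14 J/(kg.K)
Ve = sqrt(2 * 1.23 / (1.23 - 1) * 300.14 * 2599) = 2888 m/s

2888 m/s


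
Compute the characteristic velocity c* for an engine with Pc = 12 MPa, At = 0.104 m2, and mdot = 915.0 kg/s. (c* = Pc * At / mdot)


c* = 12e6 * 0.104 / 915.0 = 1364 m/s

1364 m/s


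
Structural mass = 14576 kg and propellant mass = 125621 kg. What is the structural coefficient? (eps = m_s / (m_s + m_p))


eps = 14576 / (14576 + 125621) = 0.104

0.104


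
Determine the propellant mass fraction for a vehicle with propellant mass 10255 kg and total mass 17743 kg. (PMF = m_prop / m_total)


PMF = 10255 / 17743 = 0.578

0.578


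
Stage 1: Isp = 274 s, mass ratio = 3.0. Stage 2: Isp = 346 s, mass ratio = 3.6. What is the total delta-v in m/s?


dV1 = 274 * 9.81 * ln(3.0) = 2953.0 m/s
dV2 = 346 * 9.81 * ln(3.6) = 4347.8 m/s
Total dV = 2953.0 + 4347.8 = 7300.8 m/s ~ 7301 m/s

7301 m/s


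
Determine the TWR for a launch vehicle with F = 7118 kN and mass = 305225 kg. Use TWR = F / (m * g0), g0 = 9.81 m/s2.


TWR = 7118000 / (305225 * 9.81) = 2.38

2.38


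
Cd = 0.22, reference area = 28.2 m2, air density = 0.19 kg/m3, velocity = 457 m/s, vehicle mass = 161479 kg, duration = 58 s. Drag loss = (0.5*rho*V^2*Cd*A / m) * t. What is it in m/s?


D = 0.5 * 0.19 * 457^2 * 0.22 * 28.2 = 123091.42 N
a = 123091.42 / 161479 = 0.7623 m/s2
dV = 0.7623 * 58 = 44.2 m/s

44.2 m/s


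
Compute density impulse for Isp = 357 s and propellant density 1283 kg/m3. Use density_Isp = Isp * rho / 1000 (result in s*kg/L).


rho*Isp = 357 * 1283 / 1000 = 458 s*kg/L

458 s*kg/L


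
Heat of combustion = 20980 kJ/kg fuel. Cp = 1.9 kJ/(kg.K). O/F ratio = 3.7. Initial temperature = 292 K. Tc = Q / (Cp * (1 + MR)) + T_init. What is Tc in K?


Tc = 20980 / (1.9 * (1 + 3.7)) + 292 = 2641 K

2641 K


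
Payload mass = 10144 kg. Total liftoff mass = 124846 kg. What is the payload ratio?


PR = 10144 / 124846 = 0.0813

0.0813


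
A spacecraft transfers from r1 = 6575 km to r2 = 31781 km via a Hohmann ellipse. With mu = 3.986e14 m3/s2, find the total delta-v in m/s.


V1 = sqrt(mu/r1) = 7786.11 m/s
dV1 = V1*(sqrt(2*r2/(r1+r2)) - 1) = 2237.0 m/s
V2 = sqrt(mu/r2) = 3541.48 m/s
dV2 = V2*(1 - sqrt(2*r1/(r1+r2))) = 1467.85 m/s
Total dV = 3705 m/s

3705 m/s


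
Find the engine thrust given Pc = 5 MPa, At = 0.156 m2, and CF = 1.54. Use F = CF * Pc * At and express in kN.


F = 1.54 * 5e6 * 0.156 = 1.2012e+06 N = 1201.2 kN

1201.2 kN


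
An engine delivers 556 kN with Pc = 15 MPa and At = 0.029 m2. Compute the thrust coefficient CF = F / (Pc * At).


CF = 556000 / (15e6 * 0.029) = 1.28

1.28


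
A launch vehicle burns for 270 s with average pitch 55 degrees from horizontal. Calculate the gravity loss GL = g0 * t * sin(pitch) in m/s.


GL = 9.81 * 270 * sin(55 deg) = 2170 m/s

2170 m/s


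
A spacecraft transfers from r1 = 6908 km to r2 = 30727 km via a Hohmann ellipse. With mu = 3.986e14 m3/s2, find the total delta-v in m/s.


V1 = sqrt(mu/r1) = 7596.13 m/s
dV1 = V1*(sqrt(2*r2/(r1+r2)) - 1) = 2110.57 m/s
V2 = sqrt(mu/r2) = 3601.71 m/s
dV2 = V2*(1 - sqrt(2*r1/(r1+r2))) = 1419.46 m/s
Total dV = 3530 m/s

3530 m/s


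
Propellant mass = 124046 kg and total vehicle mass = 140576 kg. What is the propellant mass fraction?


PMF = 124046 / 140576 = 0.882

0.882


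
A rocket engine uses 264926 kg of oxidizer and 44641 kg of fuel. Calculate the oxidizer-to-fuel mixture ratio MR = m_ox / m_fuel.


MR = 264926 / 44641 = 5.93

5.93


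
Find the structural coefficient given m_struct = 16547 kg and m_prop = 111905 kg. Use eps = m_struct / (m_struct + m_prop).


eps = 16547 / (16547 + 111905) = 0.1288

0.1288


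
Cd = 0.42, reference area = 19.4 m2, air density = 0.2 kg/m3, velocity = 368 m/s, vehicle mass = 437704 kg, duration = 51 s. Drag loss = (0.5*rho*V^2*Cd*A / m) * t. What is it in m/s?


D = 0.5 * 0.2 * 368^2 * 0.42 * 19.4 = 110343.48 N
a = 110343.48 / 437704 = 0.2521 m/s2
dV = 0.2521 * 51 = 12.9 m/s

12.9 m/s


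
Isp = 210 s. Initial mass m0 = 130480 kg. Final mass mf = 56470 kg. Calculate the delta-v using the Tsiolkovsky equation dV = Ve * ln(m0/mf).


Ve = 210 * 9.81 = 2060.1 m/s
dV = 2060.1 * ln(130480/56470) = 1725 m/s

1725 m/s


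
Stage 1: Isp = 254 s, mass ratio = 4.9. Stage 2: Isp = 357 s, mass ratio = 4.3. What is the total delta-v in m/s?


dV1 = 254 * 9.81 * ln(4.9) = 3960.0 m/s
dV2 = 357 * 9.81 * ln(4.3) = 5108.3 m/s
Total dV = 3960.0 + 5108.3 = 9068.3 m/s ~ 9068 m/s

9068 m/s


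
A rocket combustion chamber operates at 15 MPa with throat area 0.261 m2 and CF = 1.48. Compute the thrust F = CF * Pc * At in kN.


F = 1.48 * 15e6 * 0.261 = 5.7942e+06 N = 5794.2 kN

5794.2 kN


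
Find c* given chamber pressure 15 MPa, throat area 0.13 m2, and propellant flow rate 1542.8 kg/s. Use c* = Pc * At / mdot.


c* = 15e6 * 0.13 / 1542.8 = 1264 m/s

1264 m/s


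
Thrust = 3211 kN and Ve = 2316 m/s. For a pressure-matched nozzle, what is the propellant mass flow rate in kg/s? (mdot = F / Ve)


mdot = F / Ve = 3211000 / 2316 = 1386.4 kg/s

1386.4 kg/s


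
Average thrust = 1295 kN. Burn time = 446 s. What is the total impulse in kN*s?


It = 1295 * 446 = 577570 kN*s

577570 kN*s


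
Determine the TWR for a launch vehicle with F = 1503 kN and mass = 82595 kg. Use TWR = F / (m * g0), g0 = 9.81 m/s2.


TWR = 1503000 / (82595 * 9.81) = 1.85

1.85


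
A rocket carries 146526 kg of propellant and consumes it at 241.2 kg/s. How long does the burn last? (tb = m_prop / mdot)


tb = 146526 / 241.2 = 607.5 s

607.5 s


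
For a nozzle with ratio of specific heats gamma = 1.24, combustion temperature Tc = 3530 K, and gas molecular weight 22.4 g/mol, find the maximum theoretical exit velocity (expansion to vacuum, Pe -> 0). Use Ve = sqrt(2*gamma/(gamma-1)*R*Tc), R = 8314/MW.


R = 8314 / 22.4 = 371.16 J/(kg.K)
Ve = sqrt(2 * 1.24 / (1.24 - 1) * 371.16 * 3530) = 3679 m/s

3679 m/s


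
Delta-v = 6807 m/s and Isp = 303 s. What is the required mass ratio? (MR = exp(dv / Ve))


Ve = 303 * 9.81 = 2972.43 m/s
MR = exp(6807 / 2972.43) = 9.875

9.875


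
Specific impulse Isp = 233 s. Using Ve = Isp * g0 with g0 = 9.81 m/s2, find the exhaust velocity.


Ve = Isp * g0 = 233 * 9.81 = 2285.7 m/s

2285.7 m/s


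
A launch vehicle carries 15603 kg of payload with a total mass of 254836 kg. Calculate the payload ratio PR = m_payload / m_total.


PR = 15603 / 254836 = 0.0612

0.0612


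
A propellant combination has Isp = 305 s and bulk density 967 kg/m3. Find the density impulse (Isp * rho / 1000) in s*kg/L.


rho*Isp = 305 * 967 / 1000 = 295 s*kg/L

295 s*kg/L


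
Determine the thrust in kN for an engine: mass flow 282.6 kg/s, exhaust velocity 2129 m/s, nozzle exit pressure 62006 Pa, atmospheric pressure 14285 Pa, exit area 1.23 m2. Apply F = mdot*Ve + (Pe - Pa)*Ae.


F = 282.6 * 2129 + (62006 - 14285) * 1.23 = 660352.0 N = 660.4 kN

660.4 kN


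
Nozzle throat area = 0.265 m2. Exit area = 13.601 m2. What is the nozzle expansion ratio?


AR = 13.601 / 0.265 = 51.3

51.3


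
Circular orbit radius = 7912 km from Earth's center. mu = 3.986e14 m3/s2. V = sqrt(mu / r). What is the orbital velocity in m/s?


V = sqrt(3.986e14 / 7912000) = 7098 m/s

7098 m/s


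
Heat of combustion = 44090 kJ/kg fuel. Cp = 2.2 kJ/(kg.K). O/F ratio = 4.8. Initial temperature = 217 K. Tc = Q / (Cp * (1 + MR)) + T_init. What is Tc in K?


Tc = 44090 / (2.2 * (1 + 4.8)) + 217 = 3672 K

3672 K


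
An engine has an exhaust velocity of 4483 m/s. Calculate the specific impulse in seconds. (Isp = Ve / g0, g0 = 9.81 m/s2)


Isp = Ve / g0 = 4483 / 9.81 = 457.0 s

457.0 s


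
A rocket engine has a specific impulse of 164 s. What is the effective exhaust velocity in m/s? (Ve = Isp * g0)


Ve = Isp * g0 = 164 * 9.81 = 1608.8 m/s

1608.8 m/s


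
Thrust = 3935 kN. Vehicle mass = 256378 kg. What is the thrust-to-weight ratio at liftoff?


TWR = 3935000 / (256378 * 9.81) = 1.56

1.56


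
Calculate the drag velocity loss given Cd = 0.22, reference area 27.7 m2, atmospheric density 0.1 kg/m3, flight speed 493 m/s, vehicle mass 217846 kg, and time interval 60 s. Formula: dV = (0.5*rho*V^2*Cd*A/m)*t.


D = 0.5 * 0.1 * 493^2 * 0.22 * 27.7 = 74057.03 N
a = 74057.03 / 217846 = 0.34 m/s2
dV = 0.34 * 60 = 20.4 m/s

20.4 m/s


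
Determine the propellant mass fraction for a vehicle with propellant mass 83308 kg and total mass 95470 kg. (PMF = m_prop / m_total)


PMF = 83308 / 95470 = 0.873

0.873


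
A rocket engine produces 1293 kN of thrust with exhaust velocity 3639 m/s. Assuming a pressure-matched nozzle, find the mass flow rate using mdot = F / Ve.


mdot = F / Ve = 1293000 / 3639 = 355.3 kg/s

355.3 kg/s


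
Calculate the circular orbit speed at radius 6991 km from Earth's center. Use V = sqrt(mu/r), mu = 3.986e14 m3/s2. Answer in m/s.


V = sqrt(3.986e14 / 6991000) = 7551 m/s

7551 m/s


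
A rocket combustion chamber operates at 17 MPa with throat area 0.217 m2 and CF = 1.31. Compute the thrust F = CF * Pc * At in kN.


F = 1.31 * 17e6 * 0.217 = 4.8326e+06 N = 4832.6 kN

4832.6 kN


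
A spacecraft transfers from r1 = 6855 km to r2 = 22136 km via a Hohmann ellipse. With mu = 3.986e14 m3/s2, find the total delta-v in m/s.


V1 = sqrt(mu/r1) = 7625.44 m/s
dV1 = V1*(sqrt(2*r2/(r1+r2)) - 1) = 1797.75 m/s
V2 = sqrt(mu/r2) = 4243.45 m/s
dV2 = V2*(1 - sqrt(2*r1/(r1+r2))) = 1325.31 m/s
Total dV = 3123 m/s

3123 m/s


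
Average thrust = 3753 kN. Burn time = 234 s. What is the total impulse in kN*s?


It = 3753 * 234 = 878202 kN*s

878202 kN*s


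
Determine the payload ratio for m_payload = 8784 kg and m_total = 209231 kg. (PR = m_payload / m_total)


PR = 8784 / 209231 = 0.042

0.042


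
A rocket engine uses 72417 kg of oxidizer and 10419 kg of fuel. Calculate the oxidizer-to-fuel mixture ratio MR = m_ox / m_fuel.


MR = 72417 / 10419 = 6.95

6.95


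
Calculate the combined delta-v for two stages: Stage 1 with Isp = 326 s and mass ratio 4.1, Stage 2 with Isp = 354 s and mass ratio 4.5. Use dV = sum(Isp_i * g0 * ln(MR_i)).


dV1 = 326 * 9.81 * ln(4.1) = 4512.4 m/s
dV2 = 354 * 9.81 * ln(4.5) = 5223.3 m/s
Total dV = 4512.4 + 5223.3 = 9735.7 m/s ~ 9736 m/s

9736 m/s


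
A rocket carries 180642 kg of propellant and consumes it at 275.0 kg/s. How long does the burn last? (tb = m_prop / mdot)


tb = 180642 / 275.0 = 656.9 s

656.9 s


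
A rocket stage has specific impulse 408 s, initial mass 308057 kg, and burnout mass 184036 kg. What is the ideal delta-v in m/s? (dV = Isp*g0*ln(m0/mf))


Ve = 408 * 9.81 = 4002.48 m/s
dV = 4002.48 * ln(308057/184036) = 2062 m/s

2062 m/s


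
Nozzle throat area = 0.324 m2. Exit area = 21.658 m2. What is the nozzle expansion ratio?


AR = 21.658 / 0.324 = 66.8

66.8


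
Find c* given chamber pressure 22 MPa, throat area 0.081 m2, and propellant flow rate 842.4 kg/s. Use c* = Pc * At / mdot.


c* = 22e6 * 0.081 / 842.4 = 2115 m/s

2115 m/s


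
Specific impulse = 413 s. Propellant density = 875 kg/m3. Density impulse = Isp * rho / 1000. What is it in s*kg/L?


rho*Isp = 413 * 875 / 1000 = 361 s*kg/L

361 s*kg/L


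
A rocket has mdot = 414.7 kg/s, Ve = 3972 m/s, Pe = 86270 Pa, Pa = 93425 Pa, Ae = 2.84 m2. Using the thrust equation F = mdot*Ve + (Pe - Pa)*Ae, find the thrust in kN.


F = 414.7 * 3972 + (86270 - 93425) * 2.84 = 1.6269e+06 N = 1626.9 kN

1626.9 kN


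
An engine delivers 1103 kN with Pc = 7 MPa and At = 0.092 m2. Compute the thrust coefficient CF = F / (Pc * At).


CF = 1103000 / (7e6 * 0.092) = 1.71

1.71


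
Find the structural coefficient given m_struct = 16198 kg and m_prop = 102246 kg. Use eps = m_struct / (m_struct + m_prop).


eps = 16198 / (16198 + 102246) = 0.1368

0.1368


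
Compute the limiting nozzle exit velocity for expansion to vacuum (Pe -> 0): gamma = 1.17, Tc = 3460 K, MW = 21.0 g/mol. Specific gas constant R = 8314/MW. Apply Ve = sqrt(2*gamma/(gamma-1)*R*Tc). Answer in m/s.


R = 8314 / 21.0 = 395.9 J/(kg.K)
Ve = sqrt(2 * 1.17 / (1.17 - 1) * 395.9 * 3460) = 4342 m/s

4342 m/s


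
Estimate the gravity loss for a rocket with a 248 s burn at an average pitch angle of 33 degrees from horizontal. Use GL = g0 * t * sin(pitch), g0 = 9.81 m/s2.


GL = 9.81 * 248 * sin(33 deg) = 1325 m/s

1325 m/s


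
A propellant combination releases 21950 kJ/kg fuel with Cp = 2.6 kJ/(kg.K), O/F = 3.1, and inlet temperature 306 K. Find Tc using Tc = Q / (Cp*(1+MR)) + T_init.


Tc = 21950 / (2.6 * (1 + 3.1)) + 306 = 2365 K

2365 K


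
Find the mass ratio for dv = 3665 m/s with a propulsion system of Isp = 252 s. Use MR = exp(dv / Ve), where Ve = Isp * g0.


Ve = 252 * 9.81 = 2472.12 m/s
MR = exp(3665 / 2472.12) = 4.404

4.404


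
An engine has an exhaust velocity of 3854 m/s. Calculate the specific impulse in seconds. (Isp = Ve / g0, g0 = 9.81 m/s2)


Isp = Ve / g0 = 3854 / 9.81 = 392.9 s

392.9 s


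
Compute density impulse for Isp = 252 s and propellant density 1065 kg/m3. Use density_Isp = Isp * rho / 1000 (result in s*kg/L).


rho*Isp = 252 * 1065 / 1000 = 268 s*kg/L

268 s*kg/L


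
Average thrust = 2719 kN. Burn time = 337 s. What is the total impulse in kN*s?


It = 2719 * 337 = 916303 kN*s

916303 kN*s


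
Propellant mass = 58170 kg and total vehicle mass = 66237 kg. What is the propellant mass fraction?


PMF = 58170 / 66237 = 0.878

0.878


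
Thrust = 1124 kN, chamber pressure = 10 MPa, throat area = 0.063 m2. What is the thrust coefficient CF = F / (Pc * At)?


CF = 1124000 / (10e6 * 0.063) = 1.78

1.78


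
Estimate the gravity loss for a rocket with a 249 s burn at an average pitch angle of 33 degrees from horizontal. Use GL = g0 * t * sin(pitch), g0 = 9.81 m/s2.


GL = 9.81 * 249 * sin(33 deg) = 1330 m/s

1330 m/s


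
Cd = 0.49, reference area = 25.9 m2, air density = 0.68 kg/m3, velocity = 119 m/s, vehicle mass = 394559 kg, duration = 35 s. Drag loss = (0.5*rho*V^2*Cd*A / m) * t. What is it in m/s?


D = 0.5 * 0.68 * 119^2 * 0.49 * 25.9 = 61103.87 N
a = 61103.87 / 394559 = 0.1549 m/s2
dV = 0.1549 * 35 = 5.4 m/s

5.4 m/s


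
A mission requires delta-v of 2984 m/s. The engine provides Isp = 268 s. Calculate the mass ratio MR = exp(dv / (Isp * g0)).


Ve = 268 * 9.81 = 2629.08 m/s
MR = exp(2984 / 2629.08) = 3.111

3.111


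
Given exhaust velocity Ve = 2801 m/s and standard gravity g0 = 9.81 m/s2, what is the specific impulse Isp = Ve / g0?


Isp = Ve / g0 = 2801 / 9.81 = 285.5 s

285.5 s


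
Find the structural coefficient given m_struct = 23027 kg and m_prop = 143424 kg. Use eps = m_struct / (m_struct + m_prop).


eps = 23027 / (23027 + 143424) = 0.1383

0.1383


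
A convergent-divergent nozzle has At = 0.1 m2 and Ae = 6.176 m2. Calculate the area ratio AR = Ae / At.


AR = 6.176 / 0.1 = 61.8

61.8


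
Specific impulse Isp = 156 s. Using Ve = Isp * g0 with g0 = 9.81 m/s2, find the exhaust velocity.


Ve = Isp * g0 = 156 * 9.81 = 1530.4 m/s

1530.4 m/s


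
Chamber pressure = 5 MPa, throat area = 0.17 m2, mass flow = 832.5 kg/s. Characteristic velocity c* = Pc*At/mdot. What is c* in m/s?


c* = 5e6 * 0.17 / 832.5 = 1021 m/s

1021 m/s


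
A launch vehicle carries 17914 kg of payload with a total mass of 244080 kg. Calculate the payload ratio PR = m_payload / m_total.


PR = 17914 / 244080 = 0.0734

0.0734


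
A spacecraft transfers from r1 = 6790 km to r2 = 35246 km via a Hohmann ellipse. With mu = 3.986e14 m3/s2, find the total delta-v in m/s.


V1 = sqrt(mu/r1) = 7661.85 m/s
dV1 = V1*(sqrt(2*r2/(r1+r2)) - 1) = 2260.01 m/s
V2 = sqrt(mu/r2) = 3362.9 m/s
dV2 = V2*(1 - sqrt(2*r1/(r1+r2))) = 1451.49 m/s
Total dV = 3711 m/s

3711 m/s


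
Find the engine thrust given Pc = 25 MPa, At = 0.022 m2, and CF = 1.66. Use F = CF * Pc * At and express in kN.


F = 1.66 * 25e6 * 0.022 = 913000.0 N = 913.0 kN

913.0 kN


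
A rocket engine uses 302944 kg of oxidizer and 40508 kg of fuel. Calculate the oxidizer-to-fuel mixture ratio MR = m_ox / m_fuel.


MR = 302944 / 40508 = 7.48

7.48


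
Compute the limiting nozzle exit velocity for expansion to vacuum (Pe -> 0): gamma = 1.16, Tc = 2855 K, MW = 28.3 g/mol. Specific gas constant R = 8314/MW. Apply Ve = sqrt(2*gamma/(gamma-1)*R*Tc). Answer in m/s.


R = 8314 / 28.3 = 293.78 J/(kg.K)
Ve = sqrt(2 * 1.16 / (1.16 - 1) * 293.78 * 2855) = 3487 m/s

3487 m/s


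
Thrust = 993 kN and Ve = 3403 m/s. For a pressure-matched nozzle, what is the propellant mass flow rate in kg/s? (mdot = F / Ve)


mdot = F / Ve = 993000 / 3403 = 291.8 kg/s

291.8 kg/s


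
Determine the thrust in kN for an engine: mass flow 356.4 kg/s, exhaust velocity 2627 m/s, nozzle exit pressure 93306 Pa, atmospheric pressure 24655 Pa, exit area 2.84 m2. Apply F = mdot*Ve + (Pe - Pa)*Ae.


F = 356.4 * 2627 + (93306 - 24655) * 2.84 = 1.1312e+06 N = 1131.2 kN

1131.2 kN


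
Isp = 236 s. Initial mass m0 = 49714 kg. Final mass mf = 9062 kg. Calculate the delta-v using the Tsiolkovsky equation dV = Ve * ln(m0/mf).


Ve = 236 * 9.81 = 2315.16 m/s
dV = 2315.16 * ln(49714/9062) = 3941 m/s

3941 m/s


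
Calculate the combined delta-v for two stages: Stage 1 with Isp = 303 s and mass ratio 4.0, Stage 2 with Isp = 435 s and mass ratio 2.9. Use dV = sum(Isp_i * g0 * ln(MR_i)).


dV1 = 303 * 9.81 * ln(4.0) = 4120.7 m/s
dV2 = 435 * 9.81 * ln(2.9) = 4543.5 m/s
Total dV = 4120.7 + 4543.5 = 8664.2 m/s ~ 8664 m/s

8664 m/s


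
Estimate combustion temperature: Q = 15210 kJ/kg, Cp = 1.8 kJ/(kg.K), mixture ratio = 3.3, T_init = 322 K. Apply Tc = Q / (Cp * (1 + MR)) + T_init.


Tc = 15210 / (1.8 * (1 + 3.3)) + 322 = 2287 K

2287 K


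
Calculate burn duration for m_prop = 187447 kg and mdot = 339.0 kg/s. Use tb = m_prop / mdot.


tb = 187447 / 339.0 = 552.9 s

552.9 s


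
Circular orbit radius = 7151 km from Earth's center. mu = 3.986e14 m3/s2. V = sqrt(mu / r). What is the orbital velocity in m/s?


V = sqrt(3.986e14 / 7151000) = 7466 m/s

7466 m/s


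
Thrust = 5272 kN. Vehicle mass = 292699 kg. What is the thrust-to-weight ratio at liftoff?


TWR = 5272000 / (292699 * 9.81) = 1.84

1.84


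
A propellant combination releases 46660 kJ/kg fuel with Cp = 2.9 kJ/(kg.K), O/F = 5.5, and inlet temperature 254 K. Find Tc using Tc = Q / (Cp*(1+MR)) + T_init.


Tc = 46660 / (2.9 * (1 + 5.5)) + 254 = 2729 K

2729 K


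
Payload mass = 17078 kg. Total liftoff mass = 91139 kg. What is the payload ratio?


PR = 17078 / 91139 = 0.1874

0.1874


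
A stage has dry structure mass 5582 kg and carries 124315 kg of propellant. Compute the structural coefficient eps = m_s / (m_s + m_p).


eps = 5582 / (5582 + 124315) = 0.043

0.043


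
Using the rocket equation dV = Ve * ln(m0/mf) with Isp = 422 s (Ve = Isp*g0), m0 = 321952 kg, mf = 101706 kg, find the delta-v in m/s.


Ve = 422 * 9.81 = 4139.82 m/s
dV = 4139.82 * ln(321952/101706) = 4770 m/s

4770 m/s


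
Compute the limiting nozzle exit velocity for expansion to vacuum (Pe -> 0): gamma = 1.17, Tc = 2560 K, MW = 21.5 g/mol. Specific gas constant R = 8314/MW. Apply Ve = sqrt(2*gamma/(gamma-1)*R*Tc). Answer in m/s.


R = 8314 / 21.5 = 386.7 J/(kg.K)
Ve = sqrt(2 * 1.17 / (1.17 - 1) * 386.7 * 2560) = 3691 m/s

3691 m/s


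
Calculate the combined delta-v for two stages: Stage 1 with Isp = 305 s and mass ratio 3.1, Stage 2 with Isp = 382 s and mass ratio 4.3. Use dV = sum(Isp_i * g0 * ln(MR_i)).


dV1 = 305 * 9.81 * ln(3.1) = 3385.2 m/s
dV2 = 382 * 9.81 * ln(4.3) = 5466.0 m/s
Total dV = 3385.2 + 5466.0 = 8851.2 m/s ~ 8851 m/s

8851 m/s


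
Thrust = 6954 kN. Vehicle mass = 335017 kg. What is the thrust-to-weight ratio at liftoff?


TWR = 6954000 / (335017 * 9.81) = 2.12

2.12


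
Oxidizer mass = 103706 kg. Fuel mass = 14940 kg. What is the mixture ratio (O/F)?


MR = 103706 / 14940 = 6.94

6.94


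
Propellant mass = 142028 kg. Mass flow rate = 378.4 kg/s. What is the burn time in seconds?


tb = 142028 / 378.4 = 375.3 s

375.3 s


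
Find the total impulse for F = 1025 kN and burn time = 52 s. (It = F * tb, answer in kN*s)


It = 1025 * 52 = 53300 kN*s

53300 kN*s


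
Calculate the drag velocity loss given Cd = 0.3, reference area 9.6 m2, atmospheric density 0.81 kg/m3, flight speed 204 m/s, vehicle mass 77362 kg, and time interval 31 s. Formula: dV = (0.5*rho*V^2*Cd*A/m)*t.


D = 0.5 * 0.81 * 204^2 * 0.3 * 9.6 = 48540.9 N
a = 48540.9 / 77362 = 0.6275 m/s2
dV = 0.6275 * 31 = 19.5 m/s

19.5 m/s


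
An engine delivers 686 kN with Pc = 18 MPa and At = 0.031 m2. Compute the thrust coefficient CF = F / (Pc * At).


CF = 686000 / (18e6 * 0.031) = 1.23

1.23


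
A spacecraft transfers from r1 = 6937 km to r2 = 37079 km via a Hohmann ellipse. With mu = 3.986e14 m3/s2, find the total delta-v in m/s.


V1 = sqrt(mu/r1) = 7580.24 m/s
dV1 = V1*(sqrt(2*r2/(r1+r2)) - 1) = 2258.89 m/s
V2 = sqrt(mu/r2) = 3278.72 m/s
dV2 = V2*(1 - sqrt(2*r1/(r1+r2))) = 1437.95 m/s
Total dV = 3697 m/s

3697 m/s


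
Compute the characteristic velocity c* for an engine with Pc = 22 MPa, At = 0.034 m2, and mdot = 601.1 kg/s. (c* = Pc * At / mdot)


c* = 22e6 * 0.034 / 601.1 = 1244 m/s

1244 m/s


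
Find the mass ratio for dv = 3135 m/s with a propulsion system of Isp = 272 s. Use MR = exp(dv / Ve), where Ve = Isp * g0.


Ve = 272 * 9.81 = 2668.32 m/s
MR = exp(3135 / 2668.32) = 3.238

3.238


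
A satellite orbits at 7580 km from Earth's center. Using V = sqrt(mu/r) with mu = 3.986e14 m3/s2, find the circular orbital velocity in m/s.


V = sqrt(3.986e14 / 7580000) = 7252 m/s

7252 m/s


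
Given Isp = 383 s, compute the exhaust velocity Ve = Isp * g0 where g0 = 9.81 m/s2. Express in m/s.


Ve = Isp * g0 = 383 * 9.81 = 3757.2 m/s

3757.2 m/s


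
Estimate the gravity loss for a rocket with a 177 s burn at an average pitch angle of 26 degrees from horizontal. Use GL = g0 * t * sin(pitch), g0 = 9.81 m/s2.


GL = 9.81 * 177 * sin(26 deg) = 761 m/s

761 m/s


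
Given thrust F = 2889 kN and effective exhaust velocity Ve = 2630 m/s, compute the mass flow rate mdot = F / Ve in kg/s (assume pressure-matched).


mdot = F / Ve = 2889000 / 2630 = 1098.5 kg/s

1098.5 kg/s


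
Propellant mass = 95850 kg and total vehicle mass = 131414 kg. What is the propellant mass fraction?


PMF = 95850 / 131414 = 0.729

0.729


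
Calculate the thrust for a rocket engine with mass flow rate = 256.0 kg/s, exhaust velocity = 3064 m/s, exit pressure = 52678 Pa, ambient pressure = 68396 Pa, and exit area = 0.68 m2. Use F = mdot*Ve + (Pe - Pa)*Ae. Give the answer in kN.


F = 256.0 * 3064 + (52678 - 68396) * 0.68 = 773696.0 N = 773.7 kN

773.7 kN


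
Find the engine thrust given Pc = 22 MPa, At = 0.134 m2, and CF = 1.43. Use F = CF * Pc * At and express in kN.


F = 1.43 * 22e6 * 0.134 = 4.2156e+06 N = 4215.6 kN

4215.6 kN


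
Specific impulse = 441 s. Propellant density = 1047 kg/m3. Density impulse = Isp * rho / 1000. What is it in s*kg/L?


rho*Isp = 441 * 1047 / 1000 = 462 s*kg/L

462 s*kg/L


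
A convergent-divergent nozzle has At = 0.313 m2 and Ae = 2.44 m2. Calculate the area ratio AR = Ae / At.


AR = 2.44 / 0.313 = 7.8

7.8


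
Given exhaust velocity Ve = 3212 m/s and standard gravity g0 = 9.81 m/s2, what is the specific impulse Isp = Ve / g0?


Isp = Ve / g0 = 3212 / 9.81 = 327.4 s

327.4 s


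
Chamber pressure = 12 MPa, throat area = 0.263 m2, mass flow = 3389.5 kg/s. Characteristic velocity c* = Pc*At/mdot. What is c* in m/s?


c* = 12e6 * 0.263 / 3389.5 = 931 m/s

931 m/s


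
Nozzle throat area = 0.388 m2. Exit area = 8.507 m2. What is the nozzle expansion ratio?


AR = 8.507 / 0.388 = 21.9

21.9


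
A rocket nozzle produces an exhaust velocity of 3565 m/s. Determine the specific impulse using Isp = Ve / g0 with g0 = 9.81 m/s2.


Isp = Ve / g0 = 3565 / 9.81 = 363.4 s

363.4 s


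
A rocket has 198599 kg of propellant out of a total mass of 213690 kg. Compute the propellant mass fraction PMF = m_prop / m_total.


PMF = 198599 / 213690 = 0.929

0.929


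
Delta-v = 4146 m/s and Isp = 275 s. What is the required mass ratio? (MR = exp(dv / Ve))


Ve = 275 * 9.81 = 2697.75 m/s
MR = exp(4146 / 2697.75) = 4.65

4.65


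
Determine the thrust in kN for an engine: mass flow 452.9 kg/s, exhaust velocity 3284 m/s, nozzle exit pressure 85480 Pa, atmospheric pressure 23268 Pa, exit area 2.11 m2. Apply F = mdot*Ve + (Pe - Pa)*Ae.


F = 452.9 * 3284 + (85480 - 23268) * 2.11 = 1.6186e+06 N = 1618.6 kN

1618.6 kN


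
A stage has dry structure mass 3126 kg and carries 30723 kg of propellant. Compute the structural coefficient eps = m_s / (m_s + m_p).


eps = 3126 / (3126 + 30723) = 0.0924

0.0924


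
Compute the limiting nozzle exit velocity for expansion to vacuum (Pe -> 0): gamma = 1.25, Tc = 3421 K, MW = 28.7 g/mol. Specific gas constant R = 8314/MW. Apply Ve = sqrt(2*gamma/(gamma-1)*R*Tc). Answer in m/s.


R = 8314 / 28.7 = 289.69 J/(kg.K)
Ve = sqrt(2 * 1.25 / (1.25 - 1) * 289.69 * 3421) = 3148 m/s

3148 m/s


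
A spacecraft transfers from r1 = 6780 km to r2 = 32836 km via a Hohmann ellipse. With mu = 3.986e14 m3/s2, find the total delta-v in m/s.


V1 = sqrt(mu/r1) = 7667.5 m/s
dV1 = V1*(sqrt(2*r2/(r1+r2)) - 1) = 2204.58 m/s
V2 = sqrt(mu/r2) = 3484.12 m/s
dV2 = V2*(1 - sqrt(2*r1/(r1+r2))) = 1445.73 m/s
Total dV = 3650 m/s

3650 m/s


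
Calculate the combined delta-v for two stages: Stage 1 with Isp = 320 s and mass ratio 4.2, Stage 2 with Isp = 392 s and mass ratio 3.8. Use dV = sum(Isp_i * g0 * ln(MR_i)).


dV1 = 320 * 9.81 * ln(4.2) = 4505.0 m/s
dV2 = 392 * 9.81 * ln(3.8) = 5133.8 m/s
Total dV = 4505.0 + 5133.8 = 9638.8 m/s ~ 9639 m/s

9639 m/s


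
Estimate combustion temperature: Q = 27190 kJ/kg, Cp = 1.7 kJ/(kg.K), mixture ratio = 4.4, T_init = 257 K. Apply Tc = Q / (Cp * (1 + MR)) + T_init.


Tc = 27190 / (1.7 * (1 + 4.4)) + 257 = 3219 K

3219 K


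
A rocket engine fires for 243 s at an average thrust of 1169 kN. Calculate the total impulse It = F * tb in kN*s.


It = 1169 * 243 = 284067 kN*s

284067 kN*s


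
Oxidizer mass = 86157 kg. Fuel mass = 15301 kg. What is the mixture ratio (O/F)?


MR = 86157 / 15301 = 5.63

5.63


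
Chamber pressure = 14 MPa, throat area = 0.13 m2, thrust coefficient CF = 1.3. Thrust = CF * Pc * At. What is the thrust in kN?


F = 1.3 * 14e6 * 0.13 = 2.3660e+06 N = 2366.0 kN

2366.0 kN
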